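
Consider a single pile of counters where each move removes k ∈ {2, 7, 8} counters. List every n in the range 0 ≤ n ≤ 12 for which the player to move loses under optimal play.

0, 1, 4, 5, 10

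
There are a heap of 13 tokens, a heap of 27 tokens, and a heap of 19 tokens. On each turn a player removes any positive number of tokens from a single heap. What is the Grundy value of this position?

Compute the nim-sum pairwise:
13 ^ 27 = 22
22 ^ 19 = 5

5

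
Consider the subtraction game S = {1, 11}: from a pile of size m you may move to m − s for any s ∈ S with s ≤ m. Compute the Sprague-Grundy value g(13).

1

Grundy values for subtraction set {1, 11}:
g(0) = mex{} = 0
g(1) = mex{0} = 1
g(2) = mex{1} = 0
g(3) = mex{0} = 1
g(4) = mex{1} = 0
g(5) = mex{0} = 1
g(6) = mex{1} = 0
g(7) = mex{0} = 1
g(8) = mex{1} = 0
g(9) = mex{0} = 1
g(10) = mex{1} = 0
g(11) = mex{0} = 1
g(12) = mex{1} = 0
g(13) = mex{0} = 1
So g(13) = 1.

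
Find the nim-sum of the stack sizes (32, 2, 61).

Compute the nim-sum pairwise:
32 ^ 2 = 34
34 ^ 61 = 31

31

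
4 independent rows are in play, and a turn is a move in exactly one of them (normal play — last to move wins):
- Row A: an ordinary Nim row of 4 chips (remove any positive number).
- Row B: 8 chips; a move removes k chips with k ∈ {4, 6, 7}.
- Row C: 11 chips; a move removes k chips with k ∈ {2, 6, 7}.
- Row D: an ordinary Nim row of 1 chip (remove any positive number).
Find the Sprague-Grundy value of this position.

6

Row A is a plain Nim row of size 4, so its Grundy value is 4.
Build the Grundy sequence for row B with g(k) = mex{g(k−s) : s ∈ {4, 6, 7}, s ≤ k}:
g(0) = mex{} = 0
g(1) = mex{} = 0
g(2) = mex{} = 0
g(3) = mex{} = 0
g(4) = mex{0} = 1
g(5) = mex{0} = 1
g(6) = mex{0} = 1
g(7) = mex{0} = 1
g(8) = mex{0,1} = 2
So g(8) = 2.
Grundy values for row C (subtraction set {2, 6, 7}):
g(0) = mex{} = 0
g(1) = mex{} = 0
g(2) = mex{0} = 1
g(3) = mex{0} = 1
g(4) = mex{1} = 0
g(5) = mex{1} = 0
g(6) = mex{0} = 1
g(7) = mex{0} = 1
g(8) = mex{0,1} = 2
g(9) = mex{1} = 0
g(10) = mex{0,1,2} = 3
g(11) = mex{0} = 1
So g(11) = 1.
Row D is a plain Nim row of size 1, so its Grundy value is 1.
The value of a disjunctive sum is the nim-sum of the parts.
Combined value = 4 XOR 2 XOR 1 XOR 1 = 6.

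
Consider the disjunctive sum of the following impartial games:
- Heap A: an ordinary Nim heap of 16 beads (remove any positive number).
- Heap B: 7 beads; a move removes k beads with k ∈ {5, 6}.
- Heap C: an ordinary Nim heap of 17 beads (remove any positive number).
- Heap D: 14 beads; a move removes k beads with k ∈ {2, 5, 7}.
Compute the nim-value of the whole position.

0

Heap A is a plain Nim heap of size 16, so its Grundy value is 16.
Grundy values for heap B (subtraction set {5, 6}):
k:     0  1  2  3  4  5  6  7
g(k):  0  0  0  0  0  1  1  1
So g(7) = 1.
Heap C is a plain Nim heap of size 17, so its Grundy value is 17.
Grundy values for heap D (subtraction set {2, 5, 7}):
g(0) = mex{} = 0
g(1) = mex{} = 0
g(2) = mex{0} = 1
g(3) = mex{0} = 1
g(4) = mex{1} = 0
g(5) = mex{0,1} = 2
g(6) = mex{0} = 1
g(7) = mex{0,1,2} = 3
g(8) = mex{0,1} = 2
g(9) = mex{0,1,3} = 2
g(10) = mex{1,2} = 0
g(11) = mex{0,1,2} = 3
g(12) = mex{0,2,3} = 1
g(13) = mex{1,2,3} = 0
g(14) = mex{1,2,3} = 0
So g(14) = 0.
The value of a disjunctive sum is the nim-sum of the parts.
Combined value = 16 XOR 1 XOR 17 XOR 0 = 0.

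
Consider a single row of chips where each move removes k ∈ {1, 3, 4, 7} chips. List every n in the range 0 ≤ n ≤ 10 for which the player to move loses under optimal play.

0, 2, 8, 10

Build the Grundy sequence with g(k) = mex{g(k−s) : s ∈ {1, 3, 4, 7}, s ≤ k}:
g(0) = mex{} = 0
g(1) = mex{0} = 1
g(2) = mex{1} = 0
g(3) = mex{0} = 1
g(4) = mex{0,1} = 2
g(5) = mex{0,1,2} = 3
g(6) = mex{0,1,3} = 2
g(7) = mex{0,1,2} = 3
g(8) = mex{1,2,3} = 0
g(9) = mex{0,2,3} = 1
g(10) = mex{1,2,3} = 0
The P-positions (g = 0) in 0..10 are 0, 2, 8, 10.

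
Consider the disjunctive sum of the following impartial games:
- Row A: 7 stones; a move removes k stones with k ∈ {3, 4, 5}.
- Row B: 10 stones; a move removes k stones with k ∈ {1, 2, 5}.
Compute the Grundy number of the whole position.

3

Grundy values for row A (subtraction set {3, 4, 5}):
g(0) = mex{} = 0
g(1) = mex{} = 0
g(2) = mex{} = 0
g(3) = mex{0} = 1
g(4) = mex{0} = 1
g(5) = mex{0} = 1
g(6) = mex{0,1} = 2
g(7) = mex{0,1} = 2
So g(7) = 2.
Grundy values for row B (subtraction set {1, 2, 5}):
k:     0  1  2  3  4  5  6  7  8  9 10
g(k):  0  1  2  0  1  2  0  1  2  0  1
So g(10) = 1.
By the Sprague-Grundy theorem, the Grundy value of a sum of independent games is the XOR of the component values.
Combined value = 2 XOR 1 = 3.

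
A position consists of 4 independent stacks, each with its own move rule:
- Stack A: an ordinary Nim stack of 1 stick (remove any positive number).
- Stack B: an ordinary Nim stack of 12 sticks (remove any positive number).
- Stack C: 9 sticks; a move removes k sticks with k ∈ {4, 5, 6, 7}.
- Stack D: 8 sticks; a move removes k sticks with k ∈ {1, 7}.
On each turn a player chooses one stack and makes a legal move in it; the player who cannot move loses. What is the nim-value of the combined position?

15

Stack A is a plain Nim stack of size 1, so its Grundy value is 1.
Stack B is a plain Nim stack of size 12, so its Grundy value is 12.
Build the Grundy sequence for stack C with g(k) = mex{g(k−s) : s ∈ {4, 5, 6, 7}, s ≤ k}:
g(0) = mex{} = 0
g(1) = mex{} = 0
g(2) = mex{} = 0
g(3) = mex{} = 0
g(4) = mex{0} = 1
g(5) = mex{0} = 1
g(6) = mex{0} = 1
g(7) = mex{0} = 1
g(8) = mex{0,1} = 2
g(9) = mex{0,1} = 2
So g(9) = 2.
Build the Grundy sequence for stack D with g(k) = mex{g(k−s) : s ∈ {1, 7}, s ≤ k}:
k:     0  1  2  3  4  5  6  7  8
g(k):  0  1  0  1  0  1  0  1  0
So g(8) = 0.
The value of a disjunctive sum is the nim-sum of the parts.
Combined value = 1 ⊕ 12 ⊕ 2 ⊕ 0 = 15.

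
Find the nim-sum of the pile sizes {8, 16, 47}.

55

Nim-sum: 8 XOR 16 XOR 47 = 55.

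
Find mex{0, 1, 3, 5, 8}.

The values 0, 1 are all present; 2 is the first non-negative integer missing from the set.

2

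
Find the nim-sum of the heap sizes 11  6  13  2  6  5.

1

Compute the nim-sum pairwise:
11 XOR 6 = 13
13 XOR 13 = 0
0 XOR 2 = 2
2 XOR 6 = 4
4 XOR 5 = 1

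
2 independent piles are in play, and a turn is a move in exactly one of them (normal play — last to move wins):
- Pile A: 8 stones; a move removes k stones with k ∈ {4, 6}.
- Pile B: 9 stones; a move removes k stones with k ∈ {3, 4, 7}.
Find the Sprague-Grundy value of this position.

For pile A, compute g(0), g(1), … with moves {4, 6}:
g(0) = mex{} = 0
g(1) = mex{} = 0
g(2) = mex{} = 0
g(3) = mex{} = 0
g(4) = mex{0} = 1
g(5) = mex{0} = 1
g(6) = mex{0} = 1
g(7) = mex{0} = 1
g(8) = mex{0,1} = 2
So g(8) = 2.
For pile B, compute g(0), g(1), … with moves {3, 4, 7}:
g(0) = mex{} = 0
g(1) = mex{} = 0
g(2) = mex{} = 0
g(3) = mex{0} = 1
g(4) = mex{0} = 1
g(5) = mex{0} = 1
g(6) = mex{0,1} = 2
g(7) = mex{0,1} = 2
g(8) = mex{0,1} = 2
g(9) = mex{0,1,2} = 3
So g(9) = 3.
By the Sprague-Grundy theorem, the Grundy value of a sum of independent games is the XOR of the component values.
Combined value = 2 XOR 3 = 1.

1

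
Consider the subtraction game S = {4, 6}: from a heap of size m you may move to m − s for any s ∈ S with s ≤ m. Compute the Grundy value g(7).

1

Compute g(0), g(1), … for moves {4, 6}:
g(0) = mex{} = 0
g(1) = mex{} = 0
g(2) = mex{} = 0
g(3) = mex{} = 0
g(4) = mex{0} = 1
g(5) = mex{0} = 1
g(6) = mex{0} = 1
g(7) = mex{0} = 1
So g(7) = 1.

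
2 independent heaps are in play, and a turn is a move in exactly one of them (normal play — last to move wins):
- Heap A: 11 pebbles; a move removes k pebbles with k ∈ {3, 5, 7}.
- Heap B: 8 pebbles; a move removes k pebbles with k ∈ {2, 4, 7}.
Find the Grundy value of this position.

1

Grundy values for heap A (subtraction set {3, 5, 7}):
k:     0  1  2  3  4  5  6  7  8  9 10 11
g(k):  0  0  0  1  1  1  2  2  2  3  0  0
So g(11) = 0.
For heap B, compute g(0), g(1), … with moves {2, 4, 7}:
k:     0  1  2  3  4  5  6  7  8
g(k):  0  0  1  1  2  2  0  3  1
So g(8) = 1.
By the Sprague-Grundy theorem, the Grundy value of a sum of independent games is the XOR of the component values.
Combined value = 0 ⊕ 1 = 1.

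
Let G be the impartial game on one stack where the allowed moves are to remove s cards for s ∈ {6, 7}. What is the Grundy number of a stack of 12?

2

Build the Grundy sequence with g(k) = mex{g(k−s) : s ∈ {6, 7}, s ≤ k}:
k:     0  1  2  3  4  5  6  7  8  9 10 11 12
g(k):  0  0  0  0  0  0  1  1  1  1  1  1  2
So g(12) = 2.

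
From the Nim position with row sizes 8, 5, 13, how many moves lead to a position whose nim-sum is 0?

Nim-sum: 8 ⊕ 5 ⊕ 13 = 0.
The nim-sum is already 0, so every move leaves a nonzero nim-sum — there are no winning moves.

0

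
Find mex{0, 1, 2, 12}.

The values 0, 1, 2 are all present; 3 is the first non-negative integer missing from the set.

3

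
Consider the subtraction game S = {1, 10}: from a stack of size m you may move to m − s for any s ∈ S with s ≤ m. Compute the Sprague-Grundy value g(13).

Build the Grundy sequence with g(k) = mex{g(k−s) : s ∈ {1, 10}, s ≤ k}:
k:     0  1  2  3  4  5  6  7  8  9 10 11 12 13
g(k):  0  1  0  1  0  1  0  1  0  1  2  0  1  0
So g(13) = 0.

0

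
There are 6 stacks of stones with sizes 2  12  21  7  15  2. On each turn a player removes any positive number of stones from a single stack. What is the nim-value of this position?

17

Nim-sum: 2 ^ 12 ^ 21 ^ 7 ^ 15 ^ 2 = 17.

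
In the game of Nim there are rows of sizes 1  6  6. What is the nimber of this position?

Nim-sum: 1 ⊕ 6 ⊕ 6 = 1.

1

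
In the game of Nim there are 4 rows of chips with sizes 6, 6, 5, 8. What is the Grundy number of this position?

13

Write each in binary and XOR column by column:
  0110  (6)
  0110  (6)
  0101  (5)
  1000  (8)
  ----
  1101  (13)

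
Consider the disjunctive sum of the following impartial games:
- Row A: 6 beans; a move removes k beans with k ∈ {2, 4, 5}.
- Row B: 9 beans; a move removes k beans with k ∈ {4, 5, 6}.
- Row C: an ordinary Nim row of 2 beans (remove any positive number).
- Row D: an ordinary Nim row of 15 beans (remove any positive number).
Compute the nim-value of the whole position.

12

For row A, compute g(0), g(1), … with moves {2, 4, 5}:
k:     0  1  2  3  4  5  6
g(k):  0  0  1  1  2  2  3
So g(6) = 3.
Grundy values for row B (subtraction set {4, 5, 6}):
k:     0  1  2  3  4  5  6  7  8  9
g(k):  0  0  0  0  1  1  1  1  2  2
So g(9) = 2.
Row C is a plain Nim row of size 2, so its Grundy value is 2.
Row D is a plain Nim row of size 15, so its Grundy value is 15.
By the Sprague-Grundy theorem, the Grundy value of a sum of independent games is the XOR of the component values.
Combined value = 3 ⊕ 2 ⊕ 2 ⊕ 15 = 12.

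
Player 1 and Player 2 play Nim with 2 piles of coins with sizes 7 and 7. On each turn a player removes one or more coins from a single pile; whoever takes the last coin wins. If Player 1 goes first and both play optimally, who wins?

Player 2 wins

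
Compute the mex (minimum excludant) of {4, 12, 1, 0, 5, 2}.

3

The values 0, 1, 2 are all present; 3 is the first non-negative integer missing from the set.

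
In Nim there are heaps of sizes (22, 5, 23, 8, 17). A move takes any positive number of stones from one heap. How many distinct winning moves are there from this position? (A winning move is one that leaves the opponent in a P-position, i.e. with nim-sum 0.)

3

Nim-sum: 22 ⊕ 5 ⊕ 23 ⊕ 8 ⊕ 17 = 29.
The overall nim-sum is X = 29. A heap of size p has a winning move iff p XOR X < p (reduce it to p XOR X).
  22: 22 XOR 29 = 11 < 22 — winning move (to 11).
  5: 5 XOR 29 = 24 ≥ 5 — no move.
  23: 23 XOR 29 = 10 < 23 — winning move (to 10).
  8: 8 XOR 29 = 21 ≥ 8 — no move.
  17: 17 XOR 29 = 12 < 17 — winning move (to 12).
That gives 3 winning moves.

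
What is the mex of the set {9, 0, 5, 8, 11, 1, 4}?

2

The values 0, 1 are all present; 2 is the first non-negative integer missing from the set.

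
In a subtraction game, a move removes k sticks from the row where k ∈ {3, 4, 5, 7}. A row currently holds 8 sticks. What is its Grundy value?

Build the Grundy sequence with g(k) = mex{g(k−s) : s ∈ {3, 4, 5, 7}, s ≤ k}:
g(0) = mex{} = 0
g(1) = mex{} = 0
g(2) = mex{} = 0
g(3) = mex{0} = 1
g(4) = mex{0} = 1
g(5) = mex{0} = 1
g(6) = mex{0,1} = 2
g(7) = mex{0,1} = 2
g(8) = mex{0,1} = 2
So g(8) = 2.

2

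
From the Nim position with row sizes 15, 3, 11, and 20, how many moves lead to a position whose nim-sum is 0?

Compute the nim-sum pairwise:
15 ^ 3 = 12
12 ^ 11 = 7
7 ^ 20 = 19
The overall nim-sum is X = 19. A row of size p has a winning move iff p XOR X < p (reduce it to p XOR X).
  15: 15 XOR 19 = 28 ≥ 15 — no move.
  3: 3 XOR 19 = 16 ≥ 3 — no move.
  11: 11 XOR 19 = 24 ≥ 11 — no move.
  20: 20 XOR 19 = 7 < 20 — winning move (to 7).
That gives 1 winning move.

1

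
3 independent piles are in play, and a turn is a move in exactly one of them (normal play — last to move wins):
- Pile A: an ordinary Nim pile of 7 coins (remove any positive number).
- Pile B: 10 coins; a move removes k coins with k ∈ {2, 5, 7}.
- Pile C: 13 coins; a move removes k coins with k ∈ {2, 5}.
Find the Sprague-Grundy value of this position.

Pile A is a plain Nim pile of size 7, so its Grundy value is 7.
Grundy values for pile B (subtraction set {2, 5, 7}):
g(0) = mex{} = 0
g(1) = mex{} = 0
g(2) = mex{0} = 1
g(3) = mex{0} = 1
g(4) = mex{1} = 0
g(5) = mex{0,1} = 2
g(6) = mex{0} = 1
g(7) = mex{0,1,2} = 3
g(8) = mex{0,1} = 2
g(9) = mex{0,1,3} = 2
g(10) = mex{1,2} = 0
So g(10) = 0.
Grundy values for pile C (subtraction set {2, 5}):
k:     0  1  2  3  4  5  6  7  8  9 10 11 12 13
g(k):  0  0  1  1  0  2  1  0  0  1  1  0  2  1
So g(13) = 1.
By the Sprague-Grundy theorem, the Grundy value of a sum of independent games is the XOR of the component values.
Combined value = 7 ⊕ 0 ⊕ 1 = 6.

6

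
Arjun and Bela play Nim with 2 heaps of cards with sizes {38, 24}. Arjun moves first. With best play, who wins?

Arjun wins

Compute the nim-sum pairwise:
38 ⊕ 24 = 62
The nim-sum is 62 ≠ 0, so this is an N-position: the player to move can win; Arjun has a winning move.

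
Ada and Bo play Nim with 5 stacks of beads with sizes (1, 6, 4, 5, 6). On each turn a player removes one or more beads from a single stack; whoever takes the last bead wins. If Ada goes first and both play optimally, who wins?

Bo wins

Compute the nim-sum pairwise:
1 ^ 6 = 7
7 ^ 4 = 3
3 ^ 5 = 6
6 ^ 6 = 0
The nim-sum is 0, so this is a P-position: the player to move is in a losing position under optimal play; Ada is about to move from it and so loses — Bo wins.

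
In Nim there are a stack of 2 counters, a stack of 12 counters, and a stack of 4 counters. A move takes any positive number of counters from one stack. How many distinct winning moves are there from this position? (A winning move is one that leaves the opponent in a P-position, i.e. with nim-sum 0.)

Compute the nim-sum pairwise:
2 XOR 12 = 14
14 XOR 4 = 10
The overall nim-sum is X = 10. A stack of size p has a winning move iff p XOR X < p (reduce it to p XOR X).
  2: 2 XOR 10 = 8 ≥ 2 — no move.
  12: 12 XOR 10 = 6 < 12 — winning move (to 6).
  4: 4 XOR 10 = 14 ≥ 4 — no move.
That gives 1 winning move.

1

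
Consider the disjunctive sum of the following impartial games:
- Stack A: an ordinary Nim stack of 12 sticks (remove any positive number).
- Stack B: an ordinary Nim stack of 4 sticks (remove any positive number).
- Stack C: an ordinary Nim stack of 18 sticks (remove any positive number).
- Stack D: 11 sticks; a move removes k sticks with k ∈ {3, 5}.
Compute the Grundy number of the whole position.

27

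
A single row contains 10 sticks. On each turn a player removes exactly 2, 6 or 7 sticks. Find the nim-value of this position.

3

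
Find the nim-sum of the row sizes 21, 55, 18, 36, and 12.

Nim-sum: 21 XOR 55 XOR 18 XOR 36 XOR 12 = 24.

24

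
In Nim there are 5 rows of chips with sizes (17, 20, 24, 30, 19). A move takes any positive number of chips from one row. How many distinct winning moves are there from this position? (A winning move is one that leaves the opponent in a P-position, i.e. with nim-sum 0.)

5

Bitwise XOR of the heap sizes:
  10001  (17)
  10100  (20)
  11000  (24)
  11110  (30)
  10011  (19)
  -----
  10000  (16)
The overall nim-sum is X = 16. A row of size p has a winning move iff p XOR X < p (reduce it to p XOR X).
  17: 17 XOR 16 = 1 < 17 — winning move (to 1).
  20: 20 XOR 16 = 4 < 20 — winning move (to 4).
  24: 24 XOR 16 = 8 < 24 — winning move (to 8).
  30: 30 XOR 16 = 14 < 30 — winning move (to 14).
  19: 19 XOR 16 = 3 < 19 — winning move (to 3).
That gives 5 winning moves.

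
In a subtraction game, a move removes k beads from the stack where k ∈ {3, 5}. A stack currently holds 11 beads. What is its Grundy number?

1

Grundy values for subtraction set {3, 5}:
k:     0  1  2  3  4  5  6  7  8  9 10 11
g(k):  0  0  0  1  1  1  2  2  0  0  0  1
So g(11) = 1.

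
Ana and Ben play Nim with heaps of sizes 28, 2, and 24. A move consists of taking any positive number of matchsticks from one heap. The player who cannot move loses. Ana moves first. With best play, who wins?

Ana wins

Compute the nim-sum pairwise:
28 ^ 2 = 30
30 ^ 24 = 6
The nim-sum is 6 ≠ 0, so this is an N-position: the player to move can win; Ana has a winning move.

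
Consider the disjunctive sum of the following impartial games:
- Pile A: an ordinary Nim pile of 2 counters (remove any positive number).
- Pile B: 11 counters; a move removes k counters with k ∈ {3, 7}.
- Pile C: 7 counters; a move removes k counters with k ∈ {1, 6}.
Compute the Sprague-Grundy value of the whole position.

2

Pile A is a plain Nim pile of size 2, so its Grundy value is 2.
For pile B, compute g(0), g(1), … with moves {3, 7}:
k:     0  1  2  3  4  5  6  7  8  9 10 11
g(k):  0  0  0  1  1  1  0  2  2  1  0  0
So g(11) = 0.
Build the Grundy sequence for pile C with g(k) = mex{g(k−s) : s ∈ {1, 6}, s ≤ k}:
k:     0  1  2  3  4  5  6  7
g(k):  0  1  0  1  0  1  2  0
So g(7) = 0.
The value of a disjunctive sum is the nim-sum of the parts.
Combined value = 2 ⊕ 0 ⊕ 0 = 2.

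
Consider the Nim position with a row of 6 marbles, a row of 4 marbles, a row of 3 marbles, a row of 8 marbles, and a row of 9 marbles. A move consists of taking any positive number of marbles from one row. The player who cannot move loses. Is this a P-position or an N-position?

P-position

Nim-sum: 6 ⊕ 4 ⊕ 3 ⊕ 8 ⊕ 9 = 0.
The nim-sum is 0, so this is a P-position: the player to move is in a losing position under optimal play.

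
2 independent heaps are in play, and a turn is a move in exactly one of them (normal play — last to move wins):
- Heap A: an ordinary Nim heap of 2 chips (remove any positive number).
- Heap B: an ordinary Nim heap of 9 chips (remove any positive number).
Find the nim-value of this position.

11

Heap A is a plain Nim heap of size 2, so its Grundy value is 2.
Heap B is a plain Nim heap of size 9, so its Grundy value is 9.
By the Sprague-Grundy theorem, the Grundy value of a sum of independent games is the XOR of the component values.
Combined value = 2 ⊕ 9 = 11.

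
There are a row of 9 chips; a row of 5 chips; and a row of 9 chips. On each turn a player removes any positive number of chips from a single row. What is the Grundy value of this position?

5

Nim-sum: 9 ^ 5 ^ 9 = 5.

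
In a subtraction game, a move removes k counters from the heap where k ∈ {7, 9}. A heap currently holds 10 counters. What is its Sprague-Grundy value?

1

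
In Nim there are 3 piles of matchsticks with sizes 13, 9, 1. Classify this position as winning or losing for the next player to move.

Bitwise XOR of the heap sizes:
  1101  (13)
  1001  (9)
  0001  (1)
  ----
  0101  (5)
The nim-sum is 5 ≠ 0, so this is an N-position: the player to move can win.

Winning position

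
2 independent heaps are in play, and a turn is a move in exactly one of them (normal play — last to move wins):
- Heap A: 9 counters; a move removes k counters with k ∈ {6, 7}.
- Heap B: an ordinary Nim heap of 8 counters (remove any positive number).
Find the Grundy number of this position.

9

For heap A, compute g(0), g(1), … with moves {6, 7}:
k:     0  1  2  3  4  5  6  7  8  9
g(k):  0  0  0  0  0  0  1  1  1  1
So g(9) = 1.
Heap B is a plain Nim heap of size 8, so its Grundy value is 8.
By the Sprague-Grundy theorem, the Grundy value of a sum of independent games is the XOR of the component values.
Combined value = 1 XOR 8 = 9.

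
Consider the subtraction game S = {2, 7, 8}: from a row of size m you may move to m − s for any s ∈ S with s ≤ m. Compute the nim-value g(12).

1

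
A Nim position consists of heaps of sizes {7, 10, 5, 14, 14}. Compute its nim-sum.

8

Nim-sum: 7 ⊕ 10 ⊕ 5 ⊕ 14 ⊕ 14 = 8.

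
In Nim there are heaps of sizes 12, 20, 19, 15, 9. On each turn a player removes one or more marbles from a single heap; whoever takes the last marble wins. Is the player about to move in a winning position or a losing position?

Winning position

Compute the nim-sum pairwise:
12 ⊕ 20 = 24
24 ⊕ 19 = 11
11 ⊕ 15 = 4
4 ⊕ 9 = 13
The nim-sum is 13 ≠ 0, so this is an N-position: the player to move can win.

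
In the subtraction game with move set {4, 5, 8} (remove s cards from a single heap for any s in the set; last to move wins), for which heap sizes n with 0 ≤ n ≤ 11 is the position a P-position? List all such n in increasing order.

0, 1, 2, 3

Build the Grundy sequence with g(k) = mex{g(k−s) : s ∈ {4, 5, 8}, s ≤ k}:
g(0) = mex{} = 0
g(1) = mex{} = 0
g(2) = mex{} = 0
g(3) = mex{} = 0
g(4) = mex{0} = 1
g(5) = mex{0} = 1
g(6) = mex{0} = 1
g(7) = mex{0} = 1
g(8) = mex{0,1} = 2
g(9) = mex{0,1} = 2
g(10) = mex{0,1} = 2
g(11) = mex{0,1} = 2
The P-positions (g = 0) in 0..11 are 0, 1, 2, 3.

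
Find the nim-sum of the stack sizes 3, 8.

11

Nim-sum: 3 XOR 8 = 11.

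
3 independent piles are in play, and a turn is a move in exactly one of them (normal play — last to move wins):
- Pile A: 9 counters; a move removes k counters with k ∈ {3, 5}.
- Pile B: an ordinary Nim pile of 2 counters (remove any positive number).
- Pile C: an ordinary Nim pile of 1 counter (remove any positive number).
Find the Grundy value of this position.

3

For pile A, compute g(0), g(1), … with moves {3, 5}:
k:     0  1  2  3  4  5  6  7  8  9
g(k):  0  0  0  1  1  1  2  2  0  0
So g(9) = 0.
Pile B is a plain Nim pile of size 2, so its Grundy value is 2.
Pile C is a plain Nim pile of size 1, so its Grundy value is 1.
By the Sprague-Grundy theorem, the Grundy value of a sum of independent games is the XOR of the component values.
Combined value = 0 XOR 2 XOR 1 = 3.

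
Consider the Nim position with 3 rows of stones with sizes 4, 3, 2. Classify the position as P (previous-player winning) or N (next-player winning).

N-position

Bitwise XOR of the heap sizes:
  100  (4)
  011  (3)
  010  (2)
  ---
  101  (5)
The nim-sum is 5 ≠ 0, so this is an N-position: the player to move can win.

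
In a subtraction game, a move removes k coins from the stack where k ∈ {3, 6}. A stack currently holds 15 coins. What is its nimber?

2

Compute g(0), g(1), … for moves {3, 6}:
k:     0  1  2  3  4  5  6  7  8  9 10 11 12 13 14 15
g(k):  0  0  0  1  1  1  2  2  2  0  0  0  1  1  1  2
So g(15) = 2.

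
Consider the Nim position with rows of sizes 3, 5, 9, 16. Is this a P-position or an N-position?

Nim-sum: 3 ⊕ 5 ⊕ 9 ⊕ 16 = 31.
The nim-sum is 31 ≠ 0, so this is an N-position: the player to move can win.

N-position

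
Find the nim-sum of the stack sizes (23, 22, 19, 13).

Compute the nim-sum pairwise:
23 ^ 22 = 1
1 ^ 19 = 18
18 ^ 13 = 31

31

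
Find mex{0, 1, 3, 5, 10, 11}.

2

The values 0, 1 are all present; 2 is the first non-negative integer missing from the set.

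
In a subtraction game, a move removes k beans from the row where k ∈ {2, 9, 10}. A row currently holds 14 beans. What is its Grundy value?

1

Grundy values for subtraction set {2, 9, 10}:
k:     0  1  2  3  4  5  6  7  8  9 10 11 12 13 14
g(k):  0  0  1  1  0  0  1  1  0  2  1  3  0  2  1
So g(14) = 1.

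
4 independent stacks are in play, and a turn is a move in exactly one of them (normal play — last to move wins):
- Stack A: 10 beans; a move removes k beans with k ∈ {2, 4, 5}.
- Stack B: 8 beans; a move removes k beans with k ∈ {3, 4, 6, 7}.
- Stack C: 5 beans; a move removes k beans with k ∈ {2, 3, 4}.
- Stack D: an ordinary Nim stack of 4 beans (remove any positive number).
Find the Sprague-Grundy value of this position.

For stack A, compute g(0), g(1), … with moves {2, 4, 5}:
k:     0  1  2  3  4  5  6  7  8  9 10
g(k):  0  0  1  1  2  2  3  0  0  1  1
So g(10) = 1.
For stack B, compute g(0), g(1), … with moves {3, 4, 6, 7}:
g(0) = mex{} = 0
g(1) = mex{} = 0
g(2) = mex{} = 0
g(3) = mex{0} = 1
g(4) = mex{0} = 1
g(5) = mex{0} = 1
g(6) = mex{0,1} = 2
g(7) = mex{0,1} = 2
g(8) = mex{0,1} = 2
So g(8) = 2.
For stack C, compute g(0), g(1), … with moves {2, 3, 4}:
g(0) = mex{} = 0
g(1) = mex{} = 0
g(2) = mex{0} = 1
g(3) = mex{0} = 1
g(4) = mex{0,1} = 2
g(5) = mex{0,1} = 2
So g(5) = 2.
Stack D is a plain Nim stack of size 4, so its Grundy value is 4.
By the Sprague-Grundy theorem, the Grundy value of a sum of independent games is the XOR of the component values.
Combined value = 1 XOR 2 XOR 2 XOR 4 = 5.

5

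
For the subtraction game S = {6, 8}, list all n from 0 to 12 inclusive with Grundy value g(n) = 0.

0, 1, 2, 3, 4, 5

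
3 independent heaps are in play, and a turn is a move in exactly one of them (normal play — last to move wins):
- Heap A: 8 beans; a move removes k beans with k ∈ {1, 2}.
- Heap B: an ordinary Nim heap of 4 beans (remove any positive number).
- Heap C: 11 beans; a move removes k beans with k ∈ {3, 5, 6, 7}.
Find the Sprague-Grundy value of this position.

6

Grundy values for heap A (subtraction set {1, 2}):
g(0) = mex{} = 0
g(1) = mex{0} = 1
g(2) = mex{0,1} = 2
g(3) = mex{1,2} = 0
g(4) = mex{0,2} = 1
g(5) = mex{0,1} = 2
g(6) = mex{1,2} = 0
g(7) = mex{0,2} = 1
g(8) = mex{0,1} = 2
So g(8) = 2.
Heap B is a plain Nim heap of size 4, so its Grundy value is 4.
Grundy values for heap C (subtraction set {3, 5, 6, 7}):
g(0) = mex{} = 0
g(1) = mex{} = 0
g(2) = mex{} = 0
g(3) = mex{0} = 1
g(4) = mex{0} = 1
g(5) = mex{0} = 1
g(6) = mex{0,1} = 2
g(7) = mex{0,1} = 2
g(8) = mex{0,1} = 2
g(9) = mex{0,1,2} = 3
g(10) = mex{1,2} = 0
g(11) = mex{1,2} = 0
So g(11) = 0.
The value of a disjunctive sum is the nim-sum of the parts.
Combined value = 2 ⊕ 4 ⊕ 0 = 6.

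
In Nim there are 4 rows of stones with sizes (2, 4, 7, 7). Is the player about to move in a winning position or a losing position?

Nim-sum: 2 XOR 4 XOR 7 XOR 7 = 6.
The nim-sum is 6 ≠ 0, so this is an N-position: the player to move can win.

Winning position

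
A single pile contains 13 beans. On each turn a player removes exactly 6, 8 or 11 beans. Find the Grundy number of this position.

2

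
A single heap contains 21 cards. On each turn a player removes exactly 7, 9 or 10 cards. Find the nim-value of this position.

Build the Grundy sequence with g(k) = mex{g(k−s) : s ∈ {7, 9, 10}, s ≤ k}:
k:     0  1  2  3  4  5  6  7  8  9 10 11 12 13 14 15 16 17 18 19 20 21
g(k):  0  0  0  0  0  0  0  1  1  1  1  1  1  1  2  2  2  0  0  0  0  0
So g(21) = 0.

0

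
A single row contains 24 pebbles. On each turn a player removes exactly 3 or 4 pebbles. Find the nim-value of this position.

1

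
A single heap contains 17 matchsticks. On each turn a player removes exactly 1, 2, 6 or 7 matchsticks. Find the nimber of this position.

Build the Grundy sequence with g(k) = mex{g(k−s) : s ∈ {1, 2, 6, 7}, s ≤ k}:
k:     0  1  2  3  4  5  6  7  8  9 10 11 12 13 14 15 16 17
g(k):  0  1  2  0  1  2  3  4  0  1  2  0  1  2  3  4  0  1
So g(17) = 1.

1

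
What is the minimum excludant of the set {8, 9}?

0 is not in the set, so the mex is 0.

0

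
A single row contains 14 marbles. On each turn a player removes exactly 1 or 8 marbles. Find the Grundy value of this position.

1

Grundy values for subtraction set {1, 8}:
k:     0  1  2  3  4  5  6  7  8  9 10 11 12 13 14
g(k):  0  1  0  1  0  1  0  1  2  0  1  0  1  0  1
So g(14) = 1.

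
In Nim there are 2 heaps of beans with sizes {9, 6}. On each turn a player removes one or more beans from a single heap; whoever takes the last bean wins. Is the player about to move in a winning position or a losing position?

Winning position

Compute the nim-sum pairwise:
9 ⊕ 6 = 15
The nim-sum is 15 ≠ 0, so this is an N-position: the player to move can win.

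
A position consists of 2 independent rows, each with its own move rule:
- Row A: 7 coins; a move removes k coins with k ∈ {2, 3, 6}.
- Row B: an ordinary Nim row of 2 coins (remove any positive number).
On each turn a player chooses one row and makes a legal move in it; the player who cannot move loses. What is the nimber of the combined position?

3

Build the Grundy sequence for row A with g(k) = mex{g(k−s) : s ∈ {2, 3, 6}, s ≤ k}:
k:     0  1  2  3  4  5  6  7
g(k):  0  0  1  1  2  0  3  1
So g(7) = 1.
Row B is a plain Nim row of size 2, so its Grundy value is 2.
The value of a disjunctive sum is the nim-sum of the parts.
Combined value = 1 ⊕ 2 = 3.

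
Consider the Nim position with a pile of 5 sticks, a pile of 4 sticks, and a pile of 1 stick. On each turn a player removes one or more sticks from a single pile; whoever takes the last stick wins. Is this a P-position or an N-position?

P-position

Compute the nim-sum pairwise:
5 ^ 4 = 1
1 ^ 1 = 0
The nim-sum is 0, so this is a P-position: the player to move is in a losing position under optimal play.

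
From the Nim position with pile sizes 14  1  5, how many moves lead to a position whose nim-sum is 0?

1

Compute the nim-sum pairwise:
14 XOR 1 = 15
15 XOR 5 = 10
The overall nim-sum is X = 10. A pile of size p has a winning move iff p XOR X < p (reduce it to p XOR X).
  14: 14 XOR 10 = 4 < 14 — winning move (to 4).
  1: 1 XOR 10 = 11 ≥ 1 — no move.
  5: 5 XOR 10 = 15 ≥ 5 — no move.
That gives 1 winning move.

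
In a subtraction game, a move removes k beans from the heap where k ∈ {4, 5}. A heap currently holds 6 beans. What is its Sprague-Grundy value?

1

Grundy values for subtraction set {4, 5}:
g(0) = mex{} = 0
g(1) = mex{} = 0
g(2) = mex{} = 0
g(3) = mex{} = 0
g(4) = mex{0} = 1
g(5) = mex{0} = 1
g(6) = mex{0} = 1
So g(6) = 1.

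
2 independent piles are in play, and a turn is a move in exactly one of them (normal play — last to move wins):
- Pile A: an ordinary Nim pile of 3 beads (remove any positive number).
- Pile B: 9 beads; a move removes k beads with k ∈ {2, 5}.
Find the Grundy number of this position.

2

Pile A is a plain Nim pile of size 3, so its Grundy value is 3.
For pile B, compute g(0), g(1), … with moves {2, 5}:
g(0) = mex{} = 0
g(1) = mex{} = 0
g(2) = mex{0} = 1
g(3) = mex{0} = 1
g(4) = mex{1} = 0
g(5) = mex{0,1} = 2
g(6) = mex{0} = 1
g(7) = mex{1,2} = 0
g(8) = mex{1} = 0
g(9) = mex{0} = 1
So g(9) = 1.
The value of a disjunctive sum is the nim-sum of the parts.
Combined value = 3 XOR 1 = 2.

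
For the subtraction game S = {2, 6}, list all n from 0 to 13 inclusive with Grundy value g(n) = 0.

0, 1, 4, 5, 8, 9, 12, 13

Build the Grundy sequence with g(k) = mex{g(k−s) : s ∈ {2, 6}, s ≤ k}:
g(0) = mex{} = 0
g(1) = mex{} = 0
g(2) = mex{0} = 1
g(3) = mex{0} = 1
g(4) = mex{1} = 0
g(5) = mex{1} = 0
g(6) = mex{0} = 1
g(7) = mex{0} = 1
g(8) = mex{1} = 0
g(9) = mex{1} = 0
g(10) = mex{0} = 1
g(11) = mex{0} = 1
g(12) = mex{1} = 0
g(13) = mex{1} = 0
The P-positions (g = 0) in 0..13 are 0, 1, 4, 5, 8, 9, 12, 13.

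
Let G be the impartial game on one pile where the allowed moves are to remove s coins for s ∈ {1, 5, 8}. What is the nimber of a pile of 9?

3

Compute g(0), g(1), … for moves {1, 5, 8}:
k:     0  1  2  3  4  5  6  7  8  9
g(k):  0  1  0  1  0  1  0  1  2  3
So g(9) = 3.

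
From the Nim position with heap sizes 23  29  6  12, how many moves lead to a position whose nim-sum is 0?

Compute the nim-sum pairwise:
23 XOR 29 = 10
10 XOR 6 = 12
12 XOR 12 = 0
The nim-sum is already 0, so every move leaves a nonzero nim-sum — there are no winning moves.

0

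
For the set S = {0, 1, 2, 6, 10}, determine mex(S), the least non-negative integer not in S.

The values 0, 1, 2 are all present; 3 is the first non-negative integer missing from the set.

3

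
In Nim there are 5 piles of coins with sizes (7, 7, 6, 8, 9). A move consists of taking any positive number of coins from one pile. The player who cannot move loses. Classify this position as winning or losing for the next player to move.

Bitwise XOR of the heap sizes:
  0111  (7)
  0111  (7)
  0110  (6)
  1000  (8)
  1001  (9)
  ----
  0111  (7)
The nim-sum is 7 ≠ 0, so this is an N-position: the player to move can win.

Winning position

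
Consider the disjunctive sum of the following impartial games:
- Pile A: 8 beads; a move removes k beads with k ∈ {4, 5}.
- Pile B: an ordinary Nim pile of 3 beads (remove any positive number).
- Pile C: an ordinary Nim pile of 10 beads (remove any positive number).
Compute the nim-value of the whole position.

Grundy values for pile A (subtraction set {4, 5}):
g(0) = mex{} = 0
g(1) = mex{} = 0
g(2) = mex{} = 0
g(3) = mex{} = 0
g(4) = mex{0} = 1
g(5) = mex{0} = 1
g(6) = mex{0} = 1
g(7) = mex{0} = 1
g(8) = mex{0,1} = 2
So g(8) = 2.
Pile B is a plain Nim pile of size 3, so its Grundy value is 3.
Pile C is a plain Nim pile of size 10, so its Grundy value is 10.
By the Sprague-Grundy theorem, the Grundy value of a sum of independent games is the XOR of the component values.
Combined value = 2 ⊕ 3 ⊕ 10 = 11.

11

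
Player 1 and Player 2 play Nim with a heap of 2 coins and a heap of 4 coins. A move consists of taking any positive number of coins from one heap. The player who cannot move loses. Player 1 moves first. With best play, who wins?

Player 1 wins

Nim-sum: 2 XOR 4 = 6.
The nim-sum is 6 ≠ 0, so this is an N-position: the player to move can win; Player 1 has a winning move.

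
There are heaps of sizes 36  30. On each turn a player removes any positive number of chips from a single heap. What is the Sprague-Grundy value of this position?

Nim-sum: 36 ⊕ 30 = 58.

58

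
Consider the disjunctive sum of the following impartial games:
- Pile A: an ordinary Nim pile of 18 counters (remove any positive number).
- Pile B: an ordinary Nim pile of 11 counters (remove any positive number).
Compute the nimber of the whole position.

25

Pile A is a plain Nim pile of size 18, so its Grundy value is 18.
Pile B is a plain Nim pile of size 11, so its Grundy value is 11.
By the Sprague-Grundy theorem, the Grundy value of a sum of independent games is the XOR of the component values.
Combined value = 18 XOR 11 = 25.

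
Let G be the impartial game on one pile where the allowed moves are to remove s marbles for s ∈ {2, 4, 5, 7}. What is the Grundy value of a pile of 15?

Compute g(0), g(1), … for moves {2, 4, 5, 7}:
k:     0  1  2  3  4  5  6  7  8  9 10 11 12 13 14 15
g(k):  0  0  1  1  2  2  3  3  4  0  0  1  1  2  2  3
So g(15) = 3.

3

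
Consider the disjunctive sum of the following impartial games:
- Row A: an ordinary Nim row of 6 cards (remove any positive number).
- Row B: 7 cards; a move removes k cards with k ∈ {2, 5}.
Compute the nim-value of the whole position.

6

Row A is a plain Nim row of size 6, so its Grundy value is 6.
Grundy values for row B (subtraction set {2, 5}):
k:     0  1  2  3  4  5  6  7
g(k):  0  0  1  1  0  2  1  0
So g(7) = 0.
The value of a disjunctive sum is the nim-sum of the parts.
Combined value = 6 XOR 0 = 6.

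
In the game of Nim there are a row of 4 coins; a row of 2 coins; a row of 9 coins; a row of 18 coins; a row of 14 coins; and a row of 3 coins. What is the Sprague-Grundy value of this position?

Compute the nim-sum pairwise:
4 ⊕ 2 = 6
6 ⊕ 9 = 15
15 ⊕ 18 = 29
29 ⊕ 14 = 19
19 ⊕ 3 = 16

16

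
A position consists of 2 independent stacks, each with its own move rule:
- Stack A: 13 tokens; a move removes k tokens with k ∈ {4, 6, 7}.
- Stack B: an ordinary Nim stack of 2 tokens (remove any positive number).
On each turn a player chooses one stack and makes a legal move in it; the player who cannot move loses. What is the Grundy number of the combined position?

Grundy values for stack A (subtraction set {4, 6, 7}):
g(0) = mex{} = 0
g(1) = mex{} = 0
g(2) = mex{} = 0
g(3) = mex{} = 0
g(4) = mex{0} = 1
g(5) = mex{0} = 1
g(6) = mex{0} = 1
g(7) = mex{0} = 1
g(8) = mex{0,1} = 2
g(9) = mex{0,1} = 2
g(10) = mex{0,1} = 2
g(11) = mex{1} = 0
g(12) = mex{1,2} = 0
g(13) = mex{1,2} = 0
So g(13) = 0.
Stack B is a plain Nim stack of size 2, so its Grundy value is 2.
By the Sprague-Grundy theorem, the Grundy value of a sum of independent games is the XOR of the component values.
Combined value = 0 XOR 2 = 2.

2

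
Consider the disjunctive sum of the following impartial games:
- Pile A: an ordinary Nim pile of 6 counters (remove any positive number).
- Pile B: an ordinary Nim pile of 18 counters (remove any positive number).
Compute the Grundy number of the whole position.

20

Pile A is a plain Nim pile of size 6, so its Grundy value is 6.
Pile B is a plain Nim pile of size 18, so its Grundy value is 18.
By the Sprague-Grundy theorem, the Grundy value of a sum of independent games is the XOR of the component values.
Combined value = 6 XOR 18 = 20.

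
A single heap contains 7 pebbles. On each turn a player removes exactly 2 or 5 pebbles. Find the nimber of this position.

Compute g(0), g(1), … for moves {2, 5}:
g(0) = mex{} = 0
g(1) = mex{} = 0
g(2) = mex{0} = 1
g(3) = mex{0} = 1
g(4) = mex{1} = 0
g(5) = mex{0,1} = 2
g(6) = mex{0} = 1
g(7) = mex{1,2} = 0
So g(7) = 0.

0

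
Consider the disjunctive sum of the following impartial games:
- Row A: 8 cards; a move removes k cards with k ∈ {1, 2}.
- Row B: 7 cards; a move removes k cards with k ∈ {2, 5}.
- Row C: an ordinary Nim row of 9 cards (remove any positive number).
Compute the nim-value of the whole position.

11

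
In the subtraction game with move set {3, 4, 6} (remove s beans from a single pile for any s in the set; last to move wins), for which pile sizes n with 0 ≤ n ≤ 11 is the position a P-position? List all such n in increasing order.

0, 1, 2, 9, 10, 11

Build the Grundy sequence with g(k) = mex{g(k−s) : s ∈ {3, 4, 6}, s ≤ k}:
k:     0  1  2  3  4  5  6  7  8  9 10 11
g(k):  0  0  0  1  1  1  2  2  2  0  0  0
The P-positions (g = 0) in 0..11 are 0, 1, 2, 9, 10, 11.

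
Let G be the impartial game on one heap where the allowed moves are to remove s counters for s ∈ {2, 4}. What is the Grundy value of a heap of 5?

2

Compute g(0), g(1), … for moves {2, 4}:
g(0) = mex{} = 0
g(1) = mex{} = 0
g(2) = mex{0} = 1
g(3) = mex{0} = 1
g(4) = mex{0,1} = 2
g(5) = mex{0,1} = 2
So g(5) = 2.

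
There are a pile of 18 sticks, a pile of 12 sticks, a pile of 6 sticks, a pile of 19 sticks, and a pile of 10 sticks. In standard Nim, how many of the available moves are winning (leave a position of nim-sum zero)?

Write each in binary and XOR column by column:
  10010  (18)
  01100  (12)
  00110  (6)
  10011  (19)
  01010  (10)
  -----
  00001  (1)
The overall nim-sum is X = 1. A pile of size p has a winning move iff p XOR X < p (reduce it to p XOR X).
  18: 18 XOR 1 = 19 ≥ 18 — no move.
  12: 12 XOR 1 = 13 ≥ 12 — no move.
  6: 6 XOR 1 = 7 ≥ 6 — no move.
  19: 19 XOR 1 = 18 < 19 — winning move (to 18).
  10: 10 XOR 1 = 11 ≥ 10 — no move.
That gives 1 winning move.

1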